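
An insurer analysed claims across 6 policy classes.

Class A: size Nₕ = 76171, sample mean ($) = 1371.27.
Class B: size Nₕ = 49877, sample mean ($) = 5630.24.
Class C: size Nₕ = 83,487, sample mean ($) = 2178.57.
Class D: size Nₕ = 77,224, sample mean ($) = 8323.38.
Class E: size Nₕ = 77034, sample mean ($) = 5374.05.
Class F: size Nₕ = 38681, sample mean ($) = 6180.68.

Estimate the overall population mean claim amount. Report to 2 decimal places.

4628.81

N = 76171 + 49877 + 83487 + 77224 + 77034 + 38681 = 402474.
The stratified mean weights each stratum mean by its population share Nₕ/N.
Σ Nₕx̄ₕ = 76171·1371.27 + 49877·5630.24 + 83487·2178.57 + 77224·8323.38 + 77034·5374.05 + 38681·6180.68 = 104451007.17 + 280819480.48 + 181882273.59 + 642764697.12 + 413984567.7 + 239074883.08 = 1862976909.14.
Divide by N: 1862976909.14 / 402474 = 4628.8131... → 4628.81.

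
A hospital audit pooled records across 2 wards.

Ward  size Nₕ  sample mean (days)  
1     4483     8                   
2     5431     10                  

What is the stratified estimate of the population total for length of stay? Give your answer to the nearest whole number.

1: 4483·8 = 35864
2: 5431·10 = 54310
τ̂ = Σ Nₕx̄ₕ = 90174.

90174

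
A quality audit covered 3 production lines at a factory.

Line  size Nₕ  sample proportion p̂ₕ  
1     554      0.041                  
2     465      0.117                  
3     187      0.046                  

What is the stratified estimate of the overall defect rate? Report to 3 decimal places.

0.071

Wₕ = Nₕ/N with N = 1206: 0.4594, 0.3856, 0.1551.
p̂_st = 0.4594·0.041 + 0.3856·0.117 + 0.1551·0.046 ≈ 0.07108... → 0.071.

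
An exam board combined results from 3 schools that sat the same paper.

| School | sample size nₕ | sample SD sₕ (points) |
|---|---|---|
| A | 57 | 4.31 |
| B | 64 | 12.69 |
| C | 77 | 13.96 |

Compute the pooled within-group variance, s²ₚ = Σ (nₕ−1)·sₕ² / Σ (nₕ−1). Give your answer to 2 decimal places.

133.32

A: (57−1)·4.31² = 56·18.5761 = 1040.2616
B: (64−1)·12.69² = 63·161.0361 = 10145.2743
C: (77−1)·13.96² = 76·194.8816 = 14811.0016
Numerator = 25996.5375; denominator = Σ(nₕ−1) = 195.
s²ₚ = 25996.5375/195 = 133.3156... → 133.32.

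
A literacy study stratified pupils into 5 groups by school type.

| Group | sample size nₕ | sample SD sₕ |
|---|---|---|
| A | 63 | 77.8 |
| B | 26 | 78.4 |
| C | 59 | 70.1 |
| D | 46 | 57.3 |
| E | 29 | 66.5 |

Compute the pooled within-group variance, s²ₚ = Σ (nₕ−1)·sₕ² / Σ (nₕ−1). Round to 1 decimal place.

Degrees of freedom: 62 + 25 + 58 + 45 + 28 = 218.
Σ(nₕ−1)sₕ² = 62·6052.84 + 25·6146.56 + 58·4914.01 + 45·3283.29 + 28·4422.25 = 1085523.71.
s²ₚ = 1085523.71 / 218 = 4979.467... → 4979.5.

4979.5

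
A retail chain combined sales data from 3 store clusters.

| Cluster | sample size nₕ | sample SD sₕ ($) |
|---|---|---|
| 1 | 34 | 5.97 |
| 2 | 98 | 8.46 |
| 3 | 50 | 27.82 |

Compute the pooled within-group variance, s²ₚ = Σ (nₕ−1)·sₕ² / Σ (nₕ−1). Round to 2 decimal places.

1: (34−1)·5.97² = 33·35.6409 = 1176.1497
2: (98−1)·8.46² = 97·71.5716 = 6942.4452
3: (50−1)·27.82² = 49·773.9524 = 37923.6676
Numerator = 46042.2625; denominator = Σ(nₕ−1) = 179.
s²ₚ = 46042.2625/179 = 257.2193... → 257.22.

257.22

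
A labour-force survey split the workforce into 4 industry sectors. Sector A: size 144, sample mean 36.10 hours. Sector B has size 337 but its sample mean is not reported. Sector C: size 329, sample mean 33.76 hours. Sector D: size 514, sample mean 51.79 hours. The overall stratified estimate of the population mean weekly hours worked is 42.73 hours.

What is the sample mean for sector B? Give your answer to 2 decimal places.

N = 144 + 337 + 329 + 514 = 1324.
Overall total = μ·N = 42.73·1324 = 56574.52.
Subtract the known strata: 144·36.10 + 329·33.76 + 514·51.79 = 42925.5.
Remaining total for sector B: 56574.52 − 42925.5 = 13649.02.
Divide by its size: 13649.02 / 337 = 40.5015... → 40.50.

40.50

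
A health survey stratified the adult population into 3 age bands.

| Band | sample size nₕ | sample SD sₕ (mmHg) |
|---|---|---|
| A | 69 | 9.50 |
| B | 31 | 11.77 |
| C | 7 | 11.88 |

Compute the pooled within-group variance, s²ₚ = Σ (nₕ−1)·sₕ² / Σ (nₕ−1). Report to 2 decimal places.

Degrees of freedom: 68 + 30 + 6 = 104.
Σ(nₕ−1)sₕ² = 68·90.25 + 30·138.5329 + 6·141.1344 = 11139.7934.
s²ₚ = 11139.7934 / 104 = 107.1134... → 107.11.

107.11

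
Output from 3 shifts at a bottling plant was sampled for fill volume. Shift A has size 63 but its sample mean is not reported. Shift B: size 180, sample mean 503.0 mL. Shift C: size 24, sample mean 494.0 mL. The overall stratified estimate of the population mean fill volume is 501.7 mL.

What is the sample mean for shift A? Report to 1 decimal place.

Σ Nₕx̄ₕ = N·μ, so 63·x̄_A = 267·501.7 − (180·503.0 + 24·494.0).
= 133953.9 − 102396 = 31557.9.
x̄_A = 31557.9 / 63 = 500.919... → 500.9.

500.9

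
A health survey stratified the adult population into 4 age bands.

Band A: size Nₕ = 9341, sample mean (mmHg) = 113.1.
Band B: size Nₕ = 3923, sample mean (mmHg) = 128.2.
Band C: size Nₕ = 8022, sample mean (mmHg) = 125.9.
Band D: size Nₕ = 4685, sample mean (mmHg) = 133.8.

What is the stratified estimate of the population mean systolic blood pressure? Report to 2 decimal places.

123.07

N = 9341 + 3923 + 8022 + 4685 = 25971.
Weight each subgroup mean by Nₕ/N and sum.
Σ Nₕx̄ₕ = 9341·113.1 + 3923·128.2 + 8022·125.9 + 4685·133.8 = 1056467.1 + 502928.6 + 1009969.8 + 626853 = 3196218.5.
Divide by N: 3196218.5 / 25971 = 123.0687... → 123.07.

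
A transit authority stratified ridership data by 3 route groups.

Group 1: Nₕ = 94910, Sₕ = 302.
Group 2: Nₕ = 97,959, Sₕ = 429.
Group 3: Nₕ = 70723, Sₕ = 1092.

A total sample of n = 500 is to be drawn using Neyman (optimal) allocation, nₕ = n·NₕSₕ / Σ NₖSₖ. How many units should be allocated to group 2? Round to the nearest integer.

142

Σ NₕSₕ = 94910·302 + 97959·429 + 70723·1092 = 147916747.
Share for 2: 42024411/147916747 = 0.28411.
n_2 = 500 × 0.28411 = 142.054... → 142.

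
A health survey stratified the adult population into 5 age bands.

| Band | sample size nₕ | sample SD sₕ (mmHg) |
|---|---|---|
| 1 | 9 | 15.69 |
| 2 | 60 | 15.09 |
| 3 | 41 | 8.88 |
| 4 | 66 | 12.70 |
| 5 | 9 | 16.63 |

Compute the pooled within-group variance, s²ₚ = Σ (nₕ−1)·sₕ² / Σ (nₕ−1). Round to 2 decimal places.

173.64

1: (9−1)·15.69² = 8·246.1761 = 1969.4088
2: (60−1)·15.09² = 59·227.7081 = 13434.7779
3: (41−1)·8.88² = 40·78.8544 = 3154.176
4: (66−1)·12.70² = 65·161.29 = 10483.85
5: (9−1)·16.63² = 8·276.5569 = 2212.4552
Numerator = 31254.6679; denominator = Σ(nₕ−1) = 180.
s²ₚ = 31254.6679/180 = 173.6370... → 173.64.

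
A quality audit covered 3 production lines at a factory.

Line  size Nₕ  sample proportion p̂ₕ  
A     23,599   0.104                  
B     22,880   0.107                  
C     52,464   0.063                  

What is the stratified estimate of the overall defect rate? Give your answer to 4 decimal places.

N = 23599 + 22880 + 52464 = 98943.
Overall proportion = Σ (Nₕ/N)·p̂ₕ.
Σ Nₕp̂ₕ = 2454.296 + 2448.16 + 3305.232 = 8207.688.
8207.688 / 98943 = 0.082954... → 0.0830.

0.0830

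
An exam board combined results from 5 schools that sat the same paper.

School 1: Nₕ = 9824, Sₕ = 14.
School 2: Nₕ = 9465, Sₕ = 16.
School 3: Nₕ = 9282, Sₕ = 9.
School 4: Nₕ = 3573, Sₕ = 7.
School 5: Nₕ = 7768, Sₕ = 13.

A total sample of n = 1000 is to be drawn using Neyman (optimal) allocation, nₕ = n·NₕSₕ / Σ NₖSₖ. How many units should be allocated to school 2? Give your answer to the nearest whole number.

Σ NₕSₕ = 9824·14 + 9465·16 + 9282·9 + 3573·7 + 7768·13 = 498509.
Share for 2: 151440/498509 = 0.30379.
n_2 = 1000 × 0.30379 = 303.786... → 304.

304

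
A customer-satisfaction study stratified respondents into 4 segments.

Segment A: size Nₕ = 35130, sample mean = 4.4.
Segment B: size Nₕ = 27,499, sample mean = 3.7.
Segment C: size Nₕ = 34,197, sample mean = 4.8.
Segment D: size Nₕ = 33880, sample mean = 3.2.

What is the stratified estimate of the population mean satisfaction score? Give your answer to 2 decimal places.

N = 130706; weights Wₕ = Nₕ/N = (0.2688, 0.2104, 0.2616, 0.2592).
x̄_st = Σ Wₕ·x̄ₕ = 0.2688·4.4 + 0.2104·3.7 + 0.2616·4.8 + 0.2592·3.2 ≈ 4.0463...
→ 4.05.

4.05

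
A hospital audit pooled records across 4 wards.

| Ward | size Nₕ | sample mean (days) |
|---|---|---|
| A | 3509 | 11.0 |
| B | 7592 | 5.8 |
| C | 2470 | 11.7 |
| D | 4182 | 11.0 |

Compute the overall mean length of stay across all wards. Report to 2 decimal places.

8.87

N = 17753; weights Wₕ = Nₕ/N = (0.1977, 0.4276, 0.1391, 0.2356).
x̄_st = Σ Wₕ·x̄ₕ = 0.1977·11.0 + 0.4276·5.8 + 0.1391·11.7 + 0.2356·11.0 ≈ 8.8736...
→ 8.87.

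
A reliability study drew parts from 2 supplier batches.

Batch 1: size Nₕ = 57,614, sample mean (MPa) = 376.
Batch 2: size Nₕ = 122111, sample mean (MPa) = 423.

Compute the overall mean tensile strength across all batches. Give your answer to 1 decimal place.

N = 179725; weights Wₕ = Nₕ/N = (0.3206, 0.6794).
x̄_st = Σ Wₕ·x̄ₕ = 0.3206·376 + 0.6794·423 ≈ 407.933...
→ 407.9.

407.9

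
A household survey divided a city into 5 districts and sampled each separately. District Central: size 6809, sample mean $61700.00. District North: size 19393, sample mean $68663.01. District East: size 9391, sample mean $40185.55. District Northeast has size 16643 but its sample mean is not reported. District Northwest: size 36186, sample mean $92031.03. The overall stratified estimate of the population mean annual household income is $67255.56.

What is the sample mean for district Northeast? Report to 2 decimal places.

29295.00

N = 6809 + 19393 + 9391 + 16643 + 36186 = 88422.
Overall total = μ·N = 67255.56·88422 = 5946871126.32.
Subtract the known strata: 6809·61700.00 + 19393·68663.01 + 9391·40185.55 + 36186·92031.03 = 5459314404.56.
Remaining total for district Northeast: 5946871126.32 − 5459314404.56 = 487556721.76.
Divide by its size: 487556721.76 / 16643 = 29295.0022... → 29295.00.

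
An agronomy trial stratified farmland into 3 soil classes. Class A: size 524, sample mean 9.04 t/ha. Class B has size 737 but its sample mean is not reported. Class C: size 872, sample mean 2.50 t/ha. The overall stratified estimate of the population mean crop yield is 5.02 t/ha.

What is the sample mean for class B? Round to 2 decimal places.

N = 524 + 737 + 872 = 2133.
Overall total = μ·N = 5.02·2133 = 10707.66.
Subtract the known strata: 524·9.04 + 872·2.50 = 6916.96.
Remaining total for class B: 10707.66 − 6916.96 = 3790.7.
Divide by its size: 3790.7 / 737 = 5.1434... → 5.14.

5.14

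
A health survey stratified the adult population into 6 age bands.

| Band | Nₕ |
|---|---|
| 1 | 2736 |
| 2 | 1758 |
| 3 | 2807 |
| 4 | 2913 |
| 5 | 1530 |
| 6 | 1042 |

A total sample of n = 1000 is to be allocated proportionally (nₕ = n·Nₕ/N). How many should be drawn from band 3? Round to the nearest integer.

220

N = 2736 + 1758 + 2807 + 2913 + 1530 + 1042 = 12786.
n_3 = 1000·2807/12786 = 219.537... → 220.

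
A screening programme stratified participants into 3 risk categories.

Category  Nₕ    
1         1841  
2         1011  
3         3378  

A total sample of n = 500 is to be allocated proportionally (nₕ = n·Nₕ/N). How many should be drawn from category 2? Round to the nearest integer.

81

Share of category 2 = 1011/6230 = 0.16228.
Allocate 500 × 0.16228 = 81.140... → 81.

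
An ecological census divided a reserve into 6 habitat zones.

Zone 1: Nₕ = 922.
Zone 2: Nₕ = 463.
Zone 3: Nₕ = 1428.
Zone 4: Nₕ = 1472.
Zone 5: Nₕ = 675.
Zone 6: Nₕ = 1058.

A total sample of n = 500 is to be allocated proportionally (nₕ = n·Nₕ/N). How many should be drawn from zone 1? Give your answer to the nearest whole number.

Share of zone 1 = 922/6018 = 0.15321.
Allocate 500 × 0.15321 = 76.604... → 77.

77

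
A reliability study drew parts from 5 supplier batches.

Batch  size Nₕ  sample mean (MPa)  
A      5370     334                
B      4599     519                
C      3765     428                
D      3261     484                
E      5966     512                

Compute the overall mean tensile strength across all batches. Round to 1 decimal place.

x̄_st = (Σ Nₕx̄ₕ) / (Σ Nₕ) = (5370·334 + 4599·519 + 3765·428 + 3261·484 + 5966·512) / 22961
= 10424797 / 22961 = 454.022... → 454.0.

454.0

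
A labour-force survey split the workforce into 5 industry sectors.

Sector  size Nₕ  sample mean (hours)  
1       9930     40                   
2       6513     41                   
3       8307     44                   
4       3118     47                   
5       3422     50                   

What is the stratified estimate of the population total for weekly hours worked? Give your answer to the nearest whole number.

1: 9930·40 = 397200
2: 6513·41 = 267033
3: 8307·44 = 365508
4: 3118·47 = 146546
5: 3422·50 = 171100
τ̂ = Σ Nₕx̄ₕ = 1347387.

1347387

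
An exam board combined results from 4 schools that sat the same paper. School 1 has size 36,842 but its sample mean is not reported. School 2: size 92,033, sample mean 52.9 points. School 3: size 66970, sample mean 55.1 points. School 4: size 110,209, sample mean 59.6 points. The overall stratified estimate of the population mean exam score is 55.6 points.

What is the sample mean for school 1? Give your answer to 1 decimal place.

51.3

N = 36842 + 92033 + 66970 + 110209 = 306054.
Overall total = μ·N = 55.6·306054 = 17016602.4.
Subtract the known strata: 92033·52.9 + 66970·55.1 + 110209·59.6 = 15127049.1.
Remaining total for school 1: 17016602.4 − 15127049.1 = 1889553.3.
Divide by its size: 1889553.3 / 36842 = 51.288... → 51.3.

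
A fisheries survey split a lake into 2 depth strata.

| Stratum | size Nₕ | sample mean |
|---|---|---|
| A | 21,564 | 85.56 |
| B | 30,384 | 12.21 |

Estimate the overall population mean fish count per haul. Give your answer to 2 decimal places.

42.66

N = 21564 + 30384 = 51948.
Overall mean = Σ (Nₕ/N)·x̄ₕ — weight by population share, not a simple average.
Σ Nₕx̄ₕ = 21564·85.56 + 30384·12.21 = 1845015.84 + 370988.64 = 2216004.48.
Divide by N: 2216004.48 / 51948 = 42.6581... → 42.66.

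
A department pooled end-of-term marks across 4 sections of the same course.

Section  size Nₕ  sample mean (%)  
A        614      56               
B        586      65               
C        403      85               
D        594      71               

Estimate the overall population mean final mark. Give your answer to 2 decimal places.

67.78

N = 2197; weights Wₕ = Nₕ/N = (0.2795, 0.2667, 0.1834, 0.2704).
x̄_st = Σ Wₕ·x̄ₕ = 0.2795·56 + 0.2667·65 + 0.1834·85 + 0.2704·71 ≈ 67.7756...
→ 67.78.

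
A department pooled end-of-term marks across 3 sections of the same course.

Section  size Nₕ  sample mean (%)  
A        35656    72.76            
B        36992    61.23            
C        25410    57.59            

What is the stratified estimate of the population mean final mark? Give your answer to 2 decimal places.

64.48

N = 98058; weights Wₕ = Nₕ/N = (0.3636, 0.3772, 0.2591).
x̄_st = Σ Wₕ·x̄ₕ = 0.3636·72.76 + 0.3772·61.23 + 0.2591·57.59 ≈ 64.4793...
→ 64.48.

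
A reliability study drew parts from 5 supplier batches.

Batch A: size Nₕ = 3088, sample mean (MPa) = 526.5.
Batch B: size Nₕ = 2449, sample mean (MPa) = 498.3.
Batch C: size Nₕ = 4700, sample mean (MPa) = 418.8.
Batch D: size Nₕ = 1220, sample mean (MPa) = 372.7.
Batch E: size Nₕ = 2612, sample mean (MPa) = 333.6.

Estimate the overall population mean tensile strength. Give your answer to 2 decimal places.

436.46

N = 14069; weights Wₕ = Nₕ/N = (0.2195, 0.1741, 0.3341, 0.0867, 0.1857).
x̄_st = Σ Wₕ·x̄ₕ = 0.2195·526.5 + 0.1741·498.3 + 0.3341·418.8 + 0.0867·372.7 + 0.1857·333.6 ≈ 436.4621...
→ 436.46.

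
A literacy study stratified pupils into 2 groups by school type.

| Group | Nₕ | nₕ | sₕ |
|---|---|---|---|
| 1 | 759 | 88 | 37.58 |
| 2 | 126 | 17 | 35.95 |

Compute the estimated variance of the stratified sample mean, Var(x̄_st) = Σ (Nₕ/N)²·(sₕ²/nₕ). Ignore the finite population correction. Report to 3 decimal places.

13.345

N = 885. Term for each stratum: Wₕ²sₕ²/nₕ.
Var(x̄_st) = 11.803964 + 1.541003 = 13.344967 → 13.345.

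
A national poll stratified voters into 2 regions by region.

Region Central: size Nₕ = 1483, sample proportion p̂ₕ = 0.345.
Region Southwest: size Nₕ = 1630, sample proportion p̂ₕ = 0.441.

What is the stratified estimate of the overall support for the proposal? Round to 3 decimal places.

N = 1483 + 1630 = 3113.
Overall proportion = Σ (Nₕ/N)·p̂ₕ.
Σ Nₕp̂ₕ = 511.635 + 718.83 = 1230.465.
1230.465 / 3113 = 0.39527... → 0.395.

0.395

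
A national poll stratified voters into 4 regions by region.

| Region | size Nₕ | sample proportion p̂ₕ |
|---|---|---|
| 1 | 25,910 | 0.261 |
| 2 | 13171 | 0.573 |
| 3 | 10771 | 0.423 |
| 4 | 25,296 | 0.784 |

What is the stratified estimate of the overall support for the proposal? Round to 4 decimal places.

N = 25910 + 13171 + 10771 + 25296 = 75148.
Overall proportion = Σ (Nₕ/N)·p̂ₕ.
Σ Nₕp̂ₕ = 6762.51 + 7546.983 + 4556.133 + 19832.064 = 38697.69.
38697.69 / 75148 = 0.514953... → 0.5150.

0.5150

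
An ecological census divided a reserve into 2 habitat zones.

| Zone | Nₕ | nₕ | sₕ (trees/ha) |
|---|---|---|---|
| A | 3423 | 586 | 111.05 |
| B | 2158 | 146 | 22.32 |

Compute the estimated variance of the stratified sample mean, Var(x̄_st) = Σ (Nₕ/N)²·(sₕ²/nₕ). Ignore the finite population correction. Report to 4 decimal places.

8.4266

N = 5581; Wₕ = Nₕ/N.
zone A: (3423/5581)²·111.05²/586 = 7.9164279
zone B: (2158/5581)²·22.32²/146 = 0.5101693
Sum = 8.4265973 → 8.4266.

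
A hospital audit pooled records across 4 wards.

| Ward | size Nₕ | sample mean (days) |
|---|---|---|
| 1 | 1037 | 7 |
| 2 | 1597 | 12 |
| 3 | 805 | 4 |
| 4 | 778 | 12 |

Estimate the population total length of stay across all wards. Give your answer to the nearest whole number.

1: 1037·7 = 7259
2: 1597·12 = 19164
3: 805·4 = 3220
4: 778·12 = 9336
τ̂ = Σ Nₕx̄ₕ = 38979.

38979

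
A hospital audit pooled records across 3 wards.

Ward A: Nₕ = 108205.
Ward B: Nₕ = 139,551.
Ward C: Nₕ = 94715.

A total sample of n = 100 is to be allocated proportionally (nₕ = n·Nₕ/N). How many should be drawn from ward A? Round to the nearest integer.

Share of ward A = 108205/342471 = 0.31595.
Allocate 100 × 0.31595 = 31.595... → 32.

32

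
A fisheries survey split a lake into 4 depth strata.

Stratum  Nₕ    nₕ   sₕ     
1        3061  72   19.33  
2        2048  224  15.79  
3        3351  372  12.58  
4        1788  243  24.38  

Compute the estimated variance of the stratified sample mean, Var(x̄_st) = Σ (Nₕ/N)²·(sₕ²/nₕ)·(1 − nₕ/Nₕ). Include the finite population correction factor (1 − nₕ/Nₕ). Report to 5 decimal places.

N = 10248. Term for each stratum: Wₕ²sₕ²/nₕ·(1−nₕ/Nₕ).
Var(x̄_st) = 0.45210803 + 0.03959066 + 0.04043757 + 0.06433968 = 0.59647595 → 0.59648.

0.59648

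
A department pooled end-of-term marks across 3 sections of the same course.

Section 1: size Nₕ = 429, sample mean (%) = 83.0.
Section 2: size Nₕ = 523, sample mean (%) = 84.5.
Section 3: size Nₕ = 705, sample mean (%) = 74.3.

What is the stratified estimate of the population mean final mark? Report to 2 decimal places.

79.77

N = 1657; weights Wₕ = Nₕ/N = (0.2589, 0.3156, 0.4255).
x̄_st = Σ Wₕ·x̄ₕ = 0.2589·83.0 + 0.3156·84.5 + 0.4255·74.3 ≈ 79.7719...
→ 79.77.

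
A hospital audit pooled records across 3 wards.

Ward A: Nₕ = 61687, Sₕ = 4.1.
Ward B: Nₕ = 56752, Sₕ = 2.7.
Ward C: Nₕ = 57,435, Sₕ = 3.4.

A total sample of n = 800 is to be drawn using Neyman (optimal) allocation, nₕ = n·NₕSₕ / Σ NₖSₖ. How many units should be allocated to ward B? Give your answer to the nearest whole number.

204

A: NₕSₕ = 61687·4.1 = 252916.7
B: NₕSₕ = 56752·2.7 = 153230.4
C: NₕSₕ = 57435·3.4 = 195279
Σ NₕSₕ = 601426.1.
n_B = 800·153230.4/601426.1 = 203.823... → 204.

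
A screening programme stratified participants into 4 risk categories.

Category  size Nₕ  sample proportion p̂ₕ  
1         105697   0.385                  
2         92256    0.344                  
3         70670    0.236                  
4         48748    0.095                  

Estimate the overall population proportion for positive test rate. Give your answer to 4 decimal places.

Wₕ = Nₕ/N with N = 317371: 0.3330, 0.2907, 0.2227, 0.1536.
p̂_st = 0.3330·0.385 + 0.2907·0.344 + 0.2227·0.236 + 0.1536·0.095 ≈ 0.295360... → 0.2954.

0.2954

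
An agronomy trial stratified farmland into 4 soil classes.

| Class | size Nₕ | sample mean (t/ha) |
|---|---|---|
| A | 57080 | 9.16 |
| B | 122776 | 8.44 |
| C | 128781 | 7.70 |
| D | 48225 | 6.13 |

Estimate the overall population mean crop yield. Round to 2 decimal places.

N = 57080 + 122776 + 128781 + 48225 = 356862.
Weight each subgroup mean by Nₕ/N and sum.
Σ Nₕx̄ₕ = 57080·9.16 + 122776·8.44 + 128781·7.70 + 48225·6.13 = 522852.8 + 1036229.44 + 991613.7 + 295619.25 = 2846315.19.
Divide by N: 2846315.19 / 356862 = 7.9760... → 7.98.

7.98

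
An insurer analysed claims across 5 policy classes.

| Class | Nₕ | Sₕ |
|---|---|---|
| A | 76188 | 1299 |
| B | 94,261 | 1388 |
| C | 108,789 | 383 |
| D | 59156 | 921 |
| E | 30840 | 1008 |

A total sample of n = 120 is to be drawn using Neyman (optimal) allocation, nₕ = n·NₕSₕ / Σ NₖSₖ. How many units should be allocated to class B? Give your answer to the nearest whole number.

A: NₕSₕ = 76188·1299 = 98968212
B: NₕSₕ = 94261·1388 = 130834268
C: NₕSₕ = 108789·383 = 41666187
D: NₕSₕ = 59156·921 = 54482676
E: NₕSₕ = 30840·1008 = 31086720
Σ NₕSₕ = 357038063.
n_B = 120·130834268/357038063 = 43.973... → 44.

44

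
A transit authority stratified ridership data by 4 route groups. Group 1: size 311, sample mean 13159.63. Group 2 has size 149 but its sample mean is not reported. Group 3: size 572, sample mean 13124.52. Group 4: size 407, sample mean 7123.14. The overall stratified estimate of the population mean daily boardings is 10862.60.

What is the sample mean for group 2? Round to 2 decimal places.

N = 311 + 149 + 572 + 407 = 1439.
Overall total = μ·N = 10862.60·1439 = 15631281.4.
Subtract the known strata: 311·13159.63 + 572·13124.52 + 407·7123.14 = 14498988.35.
Remaining total for group 2: 15631281.4 − 14498988.35 = 1132293.05.
Divide by its size: 1132293.05 / 149 = 7599.2822... → 7599.28.

7599.28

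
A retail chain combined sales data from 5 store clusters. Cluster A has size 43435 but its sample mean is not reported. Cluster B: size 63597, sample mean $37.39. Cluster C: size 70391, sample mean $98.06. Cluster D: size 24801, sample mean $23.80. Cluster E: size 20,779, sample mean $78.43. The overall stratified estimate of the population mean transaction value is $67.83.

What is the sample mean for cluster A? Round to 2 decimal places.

N = 43435 + 63597 + 70391 + 24801 + 20779 = 223003.
Overall total = μ·N = 67.83·223003 = 15126293.49.
Subtract the known strata: 63597·37.39 + 70391·98.06 + 24801·23.80 + 20779·78.43 = 11500394.06.
Remaining total for cluster A: 15126293.49 − 11500394.06 = 3625899.43.
Divide by its size: 3625899.43 / 43435 = 83.4787... → 83.48.

83.48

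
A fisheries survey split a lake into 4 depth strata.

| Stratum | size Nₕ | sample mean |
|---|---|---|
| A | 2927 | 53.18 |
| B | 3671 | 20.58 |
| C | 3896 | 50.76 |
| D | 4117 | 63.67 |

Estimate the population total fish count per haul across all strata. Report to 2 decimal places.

A: 2927·53.18 = 155657.86
B: 3671·20.58 = 75549.18
C: 3896·50.76 = 197760.96
D: 4117·63.67 = 262129.39
τ̂ = Σ Nₕx̄ₕ = 691097.39.

691097.39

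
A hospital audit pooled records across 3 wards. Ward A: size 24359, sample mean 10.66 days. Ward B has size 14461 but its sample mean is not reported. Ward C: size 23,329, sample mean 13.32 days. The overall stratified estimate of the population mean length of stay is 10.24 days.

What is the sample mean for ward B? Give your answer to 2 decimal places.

N = 24359 + 14461 + 23329 = 62149.
Overall total = μ·N = 10.24·62149 = 636405.76.
Subtract the known strata: 24359·10.66 + 23329·13.32 = 570409.22.
Remaining total for ward B: 636405.76 − 570409.22 = 65996.54.
Divide by its size: 65996.54 / 14461 = 4.5638... → 4.56.

4.56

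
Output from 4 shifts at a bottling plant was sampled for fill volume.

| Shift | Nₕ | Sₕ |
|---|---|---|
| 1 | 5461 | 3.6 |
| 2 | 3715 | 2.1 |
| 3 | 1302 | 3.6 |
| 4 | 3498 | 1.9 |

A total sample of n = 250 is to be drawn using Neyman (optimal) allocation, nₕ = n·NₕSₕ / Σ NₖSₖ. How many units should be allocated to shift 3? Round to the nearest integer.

1: NₕSₕ = 5461·3.6 = 19659.6
2: NₕSₕ = 3715·2.1 = 7801.5
3: NₕSₕ = 1302·3.6 = 4687.2
4: NₕSₕ = 3498·1.9 = 6646.2
Σ NₕSₕ = 38794.5.
n_3 = 250·4687.2/38794.5 = 30.205... → 30.

30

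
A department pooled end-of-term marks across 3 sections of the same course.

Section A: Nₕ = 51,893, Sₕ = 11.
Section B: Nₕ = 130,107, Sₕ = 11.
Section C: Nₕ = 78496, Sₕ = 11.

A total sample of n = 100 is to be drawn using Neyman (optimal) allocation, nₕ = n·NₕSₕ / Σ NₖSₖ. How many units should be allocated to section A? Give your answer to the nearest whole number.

20

A: NₕSₕ = 51893·11 = 570823
B: NₕSₕ = 130107·11 = 1431177
C: NₕSₕ = 78496·11 = 863456
Σ NₕSₕ = 2865456.
n_A = 100·570823/2865456 = 19.921... → 20.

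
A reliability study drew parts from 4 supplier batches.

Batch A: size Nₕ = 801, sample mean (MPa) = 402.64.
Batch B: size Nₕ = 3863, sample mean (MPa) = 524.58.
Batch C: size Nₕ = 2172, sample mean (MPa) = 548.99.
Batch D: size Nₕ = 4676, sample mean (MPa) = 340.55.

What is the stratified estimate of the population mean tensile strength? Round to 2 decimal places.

x̄_st = (Σ Nₕx̄ₕ) / (Σ Nₕ) = (801·402.64 + 3863·524.58 + 2172·548.99 + 4676·340.55) / 11512
= 5133785.26 / 11512 = 445.9508... → 445.95.

445.95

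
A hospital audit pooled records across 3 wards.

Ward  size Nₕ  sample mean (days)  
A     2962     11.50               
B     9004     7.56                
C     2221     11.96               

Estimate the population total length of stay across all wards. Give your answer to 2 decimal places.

128696.40

Population total = Σ Nₕ·x̄ₕ (each stratum's size times its mean).
2962·11.50 + 9004·7.56 + 2221·11.96 = 34063 + 68070.24 + 26563.16 = 128696.40.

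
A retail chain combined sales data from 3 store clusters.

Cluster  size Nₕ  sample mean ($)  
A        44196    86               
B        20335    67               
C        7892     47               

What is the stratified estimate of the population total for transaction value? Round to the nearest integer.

A: 44196·86 = 3800856
B: 20335·67 = 1362445
C: 7892·47 = 370924
τ̂ = Σ Nₕx̄ₕ = 5534225.

5534225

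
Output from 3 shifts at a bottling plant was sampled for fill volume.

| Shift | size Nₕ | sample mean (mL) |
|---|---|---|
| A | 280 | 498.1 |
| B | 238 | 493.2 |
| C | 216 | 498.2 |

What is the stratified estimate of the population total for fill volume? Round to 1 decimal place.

364460.8

A: 280·498.1 = 139468
B: 238·493.2 = 117381.6
C: 216·498.2 = 107611.2
τ̂ = Σ Nₕx̄ₕ = 364460.8.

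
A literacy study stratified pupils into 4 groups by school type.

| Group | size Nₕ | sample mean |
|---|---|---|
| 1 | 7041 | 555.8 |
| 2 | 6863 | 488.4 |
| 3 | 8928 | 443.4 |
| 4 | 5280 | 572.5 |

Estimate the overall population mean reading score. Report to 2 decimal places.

506.79

N = 7041 + 6863 + 8928 + 5280 = 28112.
Weight each subgroup mean by Nₕ/N and sum.
Σ Nₕx̄ₕ = 7041·555.8 + 6863·488.4 + 8928·443.4 + 5280·572.5 = 3913387.8 + 3351889.2 + 3958675.2 + 3022800 = 14246752.2.
Divide by N: 14246752.2 / 28112 = 506.7854... → 506.79.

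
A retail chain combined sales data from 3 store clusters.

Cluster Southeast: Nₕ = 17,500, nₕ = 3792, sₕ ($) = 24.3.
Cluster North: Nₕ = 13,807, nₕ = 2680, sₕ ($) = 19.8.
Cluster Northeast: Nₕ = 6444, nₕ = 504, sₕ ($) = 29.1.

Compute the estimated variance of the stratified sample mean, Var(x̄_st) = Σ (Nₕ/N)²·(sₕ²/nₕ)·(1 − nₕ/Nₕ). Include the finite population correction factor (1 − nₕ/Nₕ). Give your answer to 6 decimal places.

0.087109

N = 37751. Term for each stratum: Wₕ²sₕ²/nₕ·(1−nₕ/Nₕ).
Var(x̄_st) = 0.026211957 + 0.015769433 + 0.045127419 = 0.087108809 → 0.087109.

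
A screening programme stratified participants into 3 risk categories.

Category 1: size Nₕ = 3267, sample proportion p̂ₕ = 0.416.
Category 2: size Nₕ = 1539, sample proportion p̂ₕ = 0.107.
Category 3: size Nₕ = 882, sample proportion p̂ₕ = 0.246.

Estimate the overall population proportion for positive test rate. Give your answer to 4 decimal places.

0.3060

Wₕ = Nₕ/N with N = 5688: 0.5744, 0.2706, 0.1551.
p̂_st = 0.5744·0.416 + 0.2706·0.107 + 0.1551·0.246 ≈ 0.306033... → 0.3060.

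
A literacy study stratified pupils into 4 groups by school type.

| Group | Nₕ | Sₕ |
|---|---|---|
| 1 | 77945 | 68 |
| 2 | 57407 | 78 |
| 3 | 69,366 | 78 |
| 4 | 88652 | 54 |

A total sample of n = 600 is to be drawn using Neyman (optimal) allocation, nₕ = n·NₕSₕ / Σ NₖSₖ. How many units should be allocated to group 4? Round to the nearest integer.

144

1: NₕSₕ = 77945·68 = 5300260
2: NₕSₕ = 57407·78 = 4477746
3: NₕSₕ = 69366·78 = 5410548
4: NₕSₕ = 88652·54 = 4787208
Σ NₕSₕ = 19975762.
n_4 = 600·4787208/19975762 = 143.790... → 144.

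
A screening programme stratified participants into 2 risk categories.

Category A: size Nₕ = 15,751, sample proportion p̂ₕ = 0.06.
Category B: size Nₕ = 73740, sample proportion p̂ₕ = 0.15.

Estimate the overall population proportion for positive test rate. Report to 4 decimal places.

0.1342

N = 15751 + 73740 = 89491.
Overall proportion = Σ (Nₕ/N)·p̂ₕ.
Σ Nₕp̂ₕ = 945.06 + 11061 = 12006.06.
12006.06 / 89491 = 0.134159... → 0.1342.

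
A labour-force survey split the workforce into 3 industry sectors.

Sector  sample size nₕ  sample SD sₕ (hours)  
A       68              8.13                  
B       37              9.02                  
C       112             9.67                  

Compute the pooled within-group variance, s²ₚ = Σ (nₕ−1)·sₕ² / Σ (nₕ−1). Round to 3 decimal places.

A: (68−1)·8.13² = 67·66.0969 = 4428.4923
B: (37−1)·9.02² = 36·81.3604 = 2928.9744
C: (112−1)·9.67² = 111·93.5089 = 10379.4879
Numerator = 17736.9546; denominator = Σ(nₕ−1) = 214.
s²ₚ = 17736.9546/214 = 82.88297... → 82.883.

82.883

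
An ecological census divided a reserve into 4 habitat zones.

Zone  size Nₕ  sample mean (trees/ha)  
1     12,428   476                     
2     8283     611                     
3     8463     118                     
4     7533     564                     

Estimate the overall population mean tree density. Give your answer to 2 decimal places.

441.98

N = 36707; weights Wₕ = Nₕ/N = (0.3386, 0.2257, 0.2306, 0.2052).
x̄_st = Σ Wₕ·x̄ₕ = 0.3386·476 + 0.2257·611 + 0.2306·118 + 0.2052·564 ≈ 441.9835...
→ 441.98.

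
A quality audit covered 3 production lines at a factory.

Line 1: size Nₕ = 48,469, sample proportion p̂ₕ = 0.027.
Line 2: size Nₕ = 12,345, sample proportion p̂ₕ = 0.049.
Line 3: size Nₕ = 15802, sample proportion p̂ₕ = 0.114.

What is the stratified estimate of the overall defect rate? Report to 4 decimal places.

Wₕ = Nₕ/N with N = 76616: 0.6326, 0.1611, 0.2062.
p̂_st = 0.6326·0.027 + 0.1611·0.049 + 0.2062·0.114 ≈ 0.048489... → 0.0485.

0.0485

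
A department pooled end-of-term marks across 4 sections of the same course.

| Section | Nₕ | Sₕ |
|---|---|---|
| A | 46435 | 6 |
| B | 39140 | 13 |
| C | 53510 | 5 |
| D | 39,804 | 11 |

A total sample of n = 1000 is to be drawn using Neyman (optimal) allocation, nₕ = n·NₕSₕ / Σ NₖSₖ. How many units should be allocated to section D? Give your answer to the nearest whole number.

Σ NₕSₕ = 46435·6 + 39140·13 + 53510·5 + 39804·11 = 1492824.
Share for D: 437844/1492824 = 0.29330.
n_D = 1000 × 0.29330 = 293.299... → 293.

293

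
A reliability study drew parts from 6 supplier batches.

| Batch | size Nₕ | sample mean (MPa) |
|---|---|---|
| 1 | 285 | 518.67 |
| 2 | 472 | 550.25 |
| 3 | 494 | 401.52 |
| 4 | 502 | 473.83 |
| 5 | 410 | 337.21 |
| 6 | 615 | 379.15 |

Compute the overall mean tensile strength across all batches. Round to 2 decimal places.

437.43

N = 2778; weights Wₕ = Nₕ/N = (0.1026, 0.1699, 0.1778, 0.1807, 0.1476, 0.2214).
x̄_st = Σ Wₕ·x̄ₕ = 0.1026·518.67 + 0.1699·550.25 + 0.1778·401.52 + 0.1807·473.83 + 0.1476·337.21 + 0.2214·379.15 ≈ 437.4319...
→ 437.43.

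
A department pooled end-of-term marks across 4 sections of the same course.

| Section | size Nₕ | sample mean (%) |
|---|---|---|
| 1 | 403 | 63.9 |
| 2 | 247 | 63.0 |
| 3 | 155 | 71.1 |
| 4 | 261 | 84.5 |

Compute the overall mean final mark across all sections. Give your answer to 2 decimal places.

69.78

N = 403 + 247 + 155 + 261 = 1066.
The stratified mean weights each stratum mean by its population share Nₕ/N.
Σ Nₕx̄ₕ = 403·63.9 + 247·63.0 + 155·71.1 + 261·84.5 = 25751.7 + 15561 + 11020.5 + 22054.5 = 74387.7.
Divide by N: 74387.7 / 1066 = 69.7821... → 69.78.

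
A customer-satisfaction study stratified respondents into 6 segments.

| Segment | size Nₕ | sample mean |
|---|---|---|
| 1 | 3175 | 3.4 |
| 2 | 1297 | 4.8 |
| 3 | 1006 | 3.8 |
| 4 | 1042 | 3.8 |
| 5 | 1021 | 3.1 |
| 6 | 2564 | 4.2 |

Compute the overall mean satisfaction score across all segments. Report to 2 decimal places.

3.83

N = 3175 + 1297 + 1006 + 1042 + 1021 + 2564 = 10105.
The stratified mean weights each stratum mean by its population share Nₕ/N.
Σ Nₕx̄ₕ = 3175·3.4 + 1297·4.8 + 1006·3.8 + 1042·3.8 + 1021·3.1 + 2564·4.2 = 10795 + 6225.6 + 3822.8 + 3959.6 + 3165.1 + 10768.8 = 38736.9.
Divide by N: 38736.9 / 10105 = 3.8334... → 3.83.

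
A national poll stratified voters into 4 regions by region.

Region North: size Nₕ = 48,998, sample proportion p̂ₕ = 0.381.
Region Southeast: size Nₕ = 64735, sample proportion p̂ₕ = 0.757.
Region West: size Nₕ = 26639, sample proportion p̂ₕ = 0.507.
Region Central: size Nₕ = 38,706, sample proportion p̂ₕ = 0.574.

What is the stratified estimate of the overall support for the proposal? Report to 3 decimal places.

Wₕ = Nₕ/N with N = 179078: 0.2736, 0.3615, 0.1488, 0.2161.
p̂_st = 0.2736·0.381 + 0.3615·0.757 + 0.1488·0.507 + 0.2161·0.574 ≈ 0.57738... → 0.577.

0.577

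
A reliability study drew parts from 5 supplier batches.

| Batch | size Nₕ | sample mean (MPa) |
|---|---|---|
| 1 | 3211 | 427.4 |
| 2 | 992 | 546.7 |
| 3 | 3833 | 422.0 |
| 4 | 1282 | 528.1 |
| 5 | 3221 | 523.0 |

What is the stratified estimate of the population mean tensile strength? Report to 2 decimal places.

N = 12539; weights Wₕ = Nₕ/N = (0.2561, 0.0791, 0.3057, 0.1022, 0.2569).
x̄_st = Σ Wₕ·x̄ₕ = 0.2561·427.4 + 0.0791·546.7 + 0.3057·422.0 + 0.1022·528.1 + 0.2569·523.0 ≈ 470.0408...
→ 470.04.

470.04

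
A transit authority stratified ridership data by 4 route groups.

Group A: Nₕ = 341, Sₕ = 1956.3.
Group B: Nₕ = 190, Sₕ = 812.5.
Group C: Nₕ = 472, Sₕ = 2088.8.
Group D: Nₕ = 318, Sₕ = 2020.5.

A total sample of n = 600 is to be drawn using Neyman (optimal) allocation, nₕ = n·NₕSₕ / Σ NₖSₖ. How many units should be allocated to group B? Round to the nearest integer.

38

A: NₕSₕ = 341·1956.3 = 667098.3
B: NₕSₕ = 190·812.5 = 154375
C: NₕSₕ = 472·2088.8 = 985913.6
D: NₕSₕ = 318·2020.5 = 642519
Σ NₕSₕ = 2449905.9.
n_B = 600·154375/2449905.9 = 37.808... → 38.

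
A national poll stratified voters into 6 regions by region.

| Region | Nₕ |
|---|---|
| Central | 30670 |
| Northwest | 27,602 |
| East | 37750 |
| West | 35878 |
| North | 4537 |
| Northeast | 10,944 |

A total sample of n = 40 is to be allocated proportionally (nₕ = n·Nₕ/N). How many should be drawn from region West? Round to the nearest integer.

10

Share of region West = 35878/147381 = 0.24344.
Allocate 40 × 0.24344 = 9.737... → 10.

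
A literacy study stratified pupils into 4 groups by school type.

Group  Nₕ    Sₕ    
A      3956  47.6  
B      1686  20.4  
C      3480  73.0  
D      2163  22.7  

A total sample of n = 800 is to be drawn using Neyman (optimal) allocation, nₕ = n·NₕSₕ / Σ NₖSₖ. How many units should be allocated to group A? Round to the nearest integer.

Σ NₕSₕ = 3956·47.6 + 1686·20.4 + 3480·73.0 + 2163·22.7 = 525840.1.
Share for A: 188305.6/525840.1 = 0.35810.
n_A = 800 × 0.35810 = 286.483... → 286.

286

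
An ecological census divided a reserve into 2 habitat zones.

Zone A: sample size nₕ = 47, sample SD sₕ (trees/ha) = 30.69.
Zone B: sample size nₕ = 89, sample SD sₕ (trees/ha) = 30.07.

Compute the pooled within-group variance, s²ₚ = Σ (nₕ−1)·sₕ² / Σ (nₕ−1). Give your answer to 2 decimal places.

917.14

A: (47−1)·30.69² = 46·941.8761 = 43326.3006
B: (89−1)·30.07² = 88·904.2049 = 79570.0312
Numerator = 122896.3318; denominator = Σ(nₕ−1) = 134.
s²ₚ = 122896.3318/134 = 917.1368... → 917.14.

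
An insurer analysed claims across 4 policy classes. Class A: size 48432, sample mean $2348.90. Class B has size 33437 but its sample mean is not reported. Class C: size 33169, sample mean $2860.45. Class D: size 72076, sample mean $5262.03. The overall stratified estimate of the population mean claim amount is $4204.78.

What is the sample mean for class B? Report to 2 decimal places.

5947.51

N = 48432 + 33437 + 33169 + 72076 = 187114.
Overall total = μ·N = 4204.78·187114 = 786773204.92.
Subtract the known strata: 48432·2348.90 + 33169·2860.45 + 72076·5262.03 = 587906265.13.
Remaining total for class B: 786773204.92 − 587906265.13 = 198866939.79.
Divide by its size: 198866939.79 / 33437 = 5947.5114... → 5947.51.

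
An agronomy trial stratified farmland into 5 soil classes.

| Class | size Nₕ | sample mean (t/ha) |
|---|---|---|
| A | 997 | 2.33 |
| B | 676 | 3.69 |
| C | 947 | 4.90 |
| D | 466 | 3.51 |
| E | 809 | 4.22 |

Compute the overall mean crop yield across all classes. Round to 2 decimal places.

N = 997 + 676 + 947 + 466 + 809 = 3895.
Weight each subgroup mean by Nₕ/N and sum.
Σ Nₕx̄ₕ = 997·2.33 + 676·3.69 + 947·4.90 + 466·3.51 + 809·4.22 = 2323.01 + 2494.44 + 4640.3 + 1635.66 + 3413.98 = 14507.39.
Divide by N: 14507.39 / 3895 = 3.7246... → 3.72.

3.72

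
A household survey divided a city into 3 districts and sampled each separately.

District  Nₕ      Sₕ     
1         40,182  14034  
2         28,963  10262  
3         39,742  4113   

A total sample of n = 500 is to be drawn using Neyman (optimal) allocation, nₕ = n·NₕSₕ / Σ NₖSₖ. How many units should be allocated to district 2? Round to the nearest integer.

Σ NₕSₕ = 40182·14034 + 28963·10262 + 39742·4113 = 1024591340.
Share for 2: 297218306/1024591340 = 0.29008.
n_2 = 500 × 0.29008 = 145.042... → 145.

145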